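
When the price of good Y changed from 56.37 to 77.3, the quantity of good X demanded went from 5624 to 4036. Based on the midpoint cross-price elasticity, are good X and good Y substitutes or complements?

%ΔQ_x = (4036 − 5624)/[(5624+4036)/2] = -1588/4830 ≈ -0.3288.
%ΔP_y = (77.3 − 56.37)/[(56.37+77.3)/2] ≈ 0.3132.
E_xy = -0.3288/0.3132 ≈ -1.050.
E_xy < 0, so the goods are complements.

complements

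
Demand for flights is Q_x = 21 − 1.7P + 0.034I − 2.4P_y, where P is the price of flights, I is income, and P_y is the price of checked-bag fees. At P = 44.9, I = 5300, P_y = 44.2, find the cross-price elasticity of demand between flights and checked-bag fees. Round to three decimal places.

First evaluate Q_x: 21 − 1.7(44.9) + 0.034(5300) − 2.4(44.2) = 21 − 76.33 + 180.2 − 106.08 = 18.79.
∂Q_x/∂P_y = −2.4, so E_xy = -2.4·(44.2/18.79) ≈ -5.646.
E_xy < 0: the goods are complements.

-5.646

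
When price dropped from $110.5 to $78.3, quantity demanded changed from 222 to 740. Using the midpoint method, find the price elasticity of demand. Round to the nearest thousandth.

%Δq = (740 − 222)/[(222 + 740)/2] = 518/481 ≈ 1.0769.
%Δp = (78.3 − 110.5)/[(110.5 + 78.3)/2] = -32.2/94.4 ≈ -0.3411.
Arc elasticity E = %Δq/%Δp ≈ 1.0769/-0.3411 ≈ -3.157.
|E| > 1: demand is elastic over this range.

-3.157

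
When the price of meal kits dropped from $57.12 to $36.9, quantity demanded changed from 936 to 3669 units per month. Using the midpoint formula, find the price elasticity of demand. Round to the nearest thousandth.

%Δq = (3669 − 936)/[(936 + 3669)/2] = 2733/2302.5 ≈ 1.1870.
%Δp = (36.9 − 57.12)/[(57.12 + 36.9)/2] = -20.22/47.01 ≈ -0.4301.
Arc elasticity E = %Δq/%Δp ≈ 1.1870/-0.4301 ≈ -2.760.
|E| > 1: demand is elastic over this range.

-2.760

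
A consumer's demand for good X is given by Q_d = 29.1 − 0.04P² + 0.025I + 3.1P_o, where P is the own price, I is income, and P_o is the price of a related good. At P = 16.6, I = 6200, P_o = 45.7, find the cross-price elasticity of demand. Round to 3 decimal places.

0.450

First evaluate Q_d: 29.1 − 0.04(16.6)² + 0.025(6200) + 3.1(45.7) = 29.1 − 11.0224 + 155 + 141.67 = 314.7476.
∂Q_d/∂P_o = +3.1, so E_xy = 3.1·(45.7/314.7476) ≈ 0.450.
E_xy > 0: the goods are substitutes.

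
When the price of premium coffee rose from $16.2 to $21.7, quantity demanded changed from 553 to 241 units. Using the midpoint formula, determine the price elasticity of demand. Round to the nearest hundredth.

%Δq = (241 − 553)/[(553 + 241)/2] = -312/397 ≈ -0.7859.
%ΔP = (21.7 − 16.2)/[(16.2 + 21.7)/2] = 5.5/18.95 ≈ 0.2902.
Arc elasticity E = %Δq/%ΔP ≈ -0.7859/0.2902 ≈ -2.71.
|E| > 1: demand is elastic over this range.

-2.71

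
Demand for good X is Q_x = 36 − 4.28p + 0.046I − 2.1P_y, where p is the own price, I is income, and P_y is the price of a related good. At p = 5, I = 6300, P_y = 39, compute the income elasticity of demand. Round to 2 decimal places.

Evaluating quantity at (p, I, P_y) gives Q_x = 36 − 4.28(5) + 0.046(6300) − 2.1(39) = 36 − 21.4 + 289.8 − 81.9 = 222.5.
∂Q_x/∂I = +0.046, so E_I = 0.046·(6300/222.5) ≈ 1.30.
E_I > 1: normal good (luxury).

1.30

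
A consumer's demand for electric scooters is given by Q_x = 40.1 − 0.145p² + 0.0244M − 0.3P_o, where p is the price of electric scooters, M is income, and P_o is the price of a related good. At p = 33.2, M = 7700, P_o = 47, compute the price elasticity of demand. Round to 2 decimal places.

-5.91

First evaluate Q_x: 40.1 − 0.145(33.2)² + 0.0244(7700) − 0.3(47) = 40.1 − 159.8248 + 187.88 − 14.1 = 54.0552.
∂Q_x/∂p = −2·0.145·p = -9.628, so E_p = -9.628·(33.2/54.0552) ≈ -5.91.
|E_p| > 1: demand is elastic.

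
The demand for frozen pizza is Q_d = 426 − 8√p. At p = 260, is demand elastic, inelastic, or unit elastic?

inelastic

At p = 260, Q_d = 297.0039.
dQ_d/dp = −8/(2√p) = −8/(2·16.1245).
Point elasticity E = (dQ_d/dp)·(p/Q_d) = -0.2481 × 260/297.0039 ≈ -0.217.
|E| ≈ 0.217 < 1, so demand is inelastic.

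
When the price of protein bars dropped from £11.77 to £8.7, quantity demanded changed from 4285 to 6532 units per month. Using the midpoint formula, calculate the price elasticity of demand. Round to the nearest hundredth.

%Δq = (6532 − 4285)/[(4285 + 6532)/2] = 2247/5408.5 ≈ 0.4155.
%Δp = (8.7 − 11.77)/[(11.77 + 8.7)/2] = -3.07/10.235 ≈ -0.3000.
Arc elasticity E = %Δq/%Δp ≈ 0.4155/-0.3000 ≈ -1.39.
|E| > 1: demand is elastic over this range.

-1.39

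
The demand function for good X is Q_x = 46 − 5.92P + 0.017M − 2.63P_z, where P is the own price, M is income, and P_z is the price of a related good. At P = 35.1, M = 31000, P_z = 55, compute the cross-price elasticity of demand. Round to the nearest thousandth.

Substituting, Q_x = 46 − 5.92(35.1) + 0.017(31000) − 2.63(55) = 46 − 207.792 + 527 − 144.65 = 220.558.
∂Q_x/∂P_z = −2.63, so E_xy = -2.63·(55/220.558) ≈ -0.656.
E_xy < 0: the goods are complements.

-0.656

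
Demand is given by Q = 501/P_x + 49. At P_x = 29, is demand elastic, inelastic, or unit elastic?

At P_x = 29, Q = 66.2759.
dQ/dP_x = −501/P_x² = −0.5957.
Point elasticity E = (dQ/dP_x)·(P_x/Q) = -0.5957 × 29/66.2759 ≈ -0.261.
|E| ≈ 0.261 < 1, so demand is inelastic.

inelastic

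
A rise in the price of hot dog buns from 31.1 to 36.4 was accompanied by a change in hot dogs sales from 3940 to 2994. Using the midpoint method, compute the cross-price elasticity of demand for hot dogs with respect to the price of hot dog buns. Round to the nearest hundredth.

-1.74

%ΔQ_x = (2994 − 3940)/[(3940+2994)/2] = -946/3467 ≈ -0.2729.
%ΔP_y = (36.4 − 31.1)/[(31.1+36.4)/2] ≈ 0.1570.
E_xy = -0.2729/0.1570 ≈ -1.74.
E_xy < 0, so hot dogs and hot dog buns are complements.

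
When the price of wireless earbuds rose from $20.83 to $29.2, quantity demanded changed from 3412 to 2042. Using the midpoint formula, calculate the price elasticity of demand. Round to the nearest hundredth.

-1.50

%ΔQ = (2042 − 3412)/[(3412 + 2042)/2] = -1370/2727 ≈ -0.5024.
%Δp = (29.2 − 20.83)/[(20.83 + 29.2)/2] = 8.37/25.015 ≈ 0.3346.
Arc elasticity E = %ΔQ/%Δp ≈ -0.5024/0.3346 ≈ -1.50.
|E| > 1: demand is elastic over this range.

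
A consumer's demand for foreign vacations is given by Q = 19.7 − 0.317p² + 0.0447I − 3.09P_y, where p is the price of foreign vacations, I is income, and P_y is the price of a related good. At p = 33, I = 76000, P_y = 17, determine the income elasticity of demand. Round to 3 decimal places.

1.125

Evaluating quantity at (p, I, P_y) gives Q = 19.7 − 0.317(33)² + 0.0447(76000) − 3.09(17) = 19.7 − 345.213 + 3397.2 − 52.53 = 3019.157.
∂Q/∂I = +0.0447, so E_I = 0.0447·(76000/3019.157) ≈ 1.125.
E_I > 1: normal good (luxury).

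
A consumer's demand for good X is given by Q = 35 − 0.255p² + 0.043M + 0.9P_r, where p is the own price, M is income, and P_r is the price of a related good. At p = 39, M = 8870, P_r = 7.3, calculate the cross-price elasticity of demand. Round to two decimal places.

Substituting, Q = 35 − 0.255(39)² + 0.043(8870) + 0.9(7.3) = 35 − 387.855 + 381.41 + 6.57 = 35.125.
∂Q/∂P_r = +0.9, so E_xy = 0.9·(7.3/35.125) ≈ 0.19.
E_xy > 0: the goods are substitutes.

0.19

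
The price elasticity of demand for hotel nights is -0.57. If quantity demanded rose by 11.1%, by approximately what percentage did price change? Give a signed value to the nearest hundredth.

%ΔQ ≈ E × %ΔP ⇒ %ΔP = %ΔQ / E = (11.1%)/(-0.57) ≈ -19.47%.

-19.47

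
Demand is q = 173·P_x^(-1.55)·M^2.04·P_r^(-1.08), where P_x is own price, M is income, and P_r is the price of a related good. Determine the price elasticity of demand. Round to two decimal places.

-1.55

For a Cobb–Douglas (constant-elasticity) form q = A·P_x^α·…, the elasticity with respect to P_x equals the exponent α at every point.
Here the exponent on P_x is -1.55, so the price elasticity of demand is -1.55.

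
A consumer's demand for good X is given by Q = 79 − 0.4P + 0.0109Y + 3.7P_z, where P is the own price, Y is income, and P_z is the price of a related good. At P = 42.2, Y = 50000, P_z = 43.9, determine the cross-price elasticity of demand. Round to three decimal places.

Evaluating quantity at (P, Y, P_z) gives Q = 79 − 0.4(42.2) + 0.0109(50000) + 3.7(43.9) = 79 − 16.88 + 545 + 162.43 = 769.55.
∂Q/∂P_z = +3.7, so E_xy = 3.7·(43.9/769.55) ≈ 0.211.
E_xy > 0: the goods are substitutes.

0.211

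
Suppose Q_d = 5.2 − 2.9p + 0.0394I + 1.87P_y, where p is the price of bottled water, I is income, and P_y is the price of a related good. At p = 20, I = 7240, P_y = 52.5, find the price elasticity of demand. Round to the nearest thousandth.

First evaluate Q_d: 5.2 − 2.9(20) + 0.0394(7240) + 1.87(52.5) = 5.2 − 58 + 285.256 + 98.175 = 330.631.
∂Q_d/∂p = −2.9, so E_p = (−2.9)·(20/330.631) ≈ -0.175.
|E_p| < 1: demand is inelastic.

-0.175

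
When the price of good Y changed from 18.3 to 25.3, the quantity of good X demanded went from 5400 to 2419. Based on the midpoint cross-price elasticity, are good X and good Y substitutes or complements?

complements

%ΔQ_x = (2419 − 5400)/[(5400+2419)/2] = -2981/3909.5 ≈ -0.7625.
%ΔP_y = (25.3 − 18.3)/[(18.3+25.3)/2] ≈ 0.3211.
E_xy = -0.7625/0.3211 ≈ -2.375.
E_xy < 0, so the goods are complements.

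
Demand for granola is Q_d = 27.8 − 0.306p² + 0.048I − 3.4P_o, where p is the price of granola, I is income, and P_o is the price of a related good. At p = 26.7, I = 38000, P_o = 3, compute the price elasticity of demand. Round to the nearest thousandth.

First evaluate Q_d: 27.8 − 0.306(26.7)² + 0.048(38000) − 3.4(3) = 27.8 − 218.1443 + 1824 − 10.2 = 1623.4557.
∂Q_d/∂p = −2·0.306·p = -16.3404, so E_p = -16.3404·(26.7/1623.4557) ≈ -0.269.
|E_p| < 1: demand is inelastic.

-0.269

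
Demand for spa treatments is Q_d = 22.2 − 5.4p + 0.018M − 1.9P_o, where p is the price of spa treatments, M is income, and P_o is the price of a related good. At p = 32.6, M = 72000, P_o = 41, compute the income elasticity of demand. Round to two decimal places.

1.22

First evaluate Q_d: 22.2 − 5.4(32.6) + 0.018(72000) − 1.9(41) = 22.2 − 176.04 + 1296 − 77.9 = 1064.26.
∂Q_d/∂M = +0.018, so E_I = 0.018·(72000/1064.26) ≈ 1.22.
E_I > 1: normal good (luxury).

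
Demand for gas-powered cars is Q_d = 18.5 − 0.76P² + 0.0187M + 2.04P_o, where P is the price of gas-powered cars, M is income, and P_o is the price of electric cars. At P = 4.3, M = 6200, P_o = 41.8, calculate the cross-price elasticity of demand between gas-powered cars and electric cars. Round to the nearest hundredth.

0.41

At the given point, Q_d = 18.5 − 0.76(4.3)² + 0.0187(6200) + 2.04(41.8) = 18.5 − 14.0524 + 115.94 + 85.272 = 205.6596.
∂Q_d/∂P_o = +2.04, so E_xy = 2.04·(41.8/205.6596) ≈ 0.41.
E_xy > 0: the goods are substitutes.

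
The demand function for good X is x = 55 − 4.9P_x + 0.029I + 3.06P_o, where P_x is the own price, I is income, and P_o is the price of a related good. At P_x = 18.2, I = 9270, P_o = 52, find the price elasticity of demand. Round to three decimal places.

Evaluating quantity at (P_x, I, P_o) gives x = 55 − 4.9(18.2) + 0.029(9270) + 3.06(52) = 55 − 89.18 + 268.83 + 159.12 = 393.77.
∂x/∂P_x = −4.9, so E_p = (−4.9)·(18.2/393.77) ≈ -0.226.
|E_p| < 1: demand is inelastic.

-0.226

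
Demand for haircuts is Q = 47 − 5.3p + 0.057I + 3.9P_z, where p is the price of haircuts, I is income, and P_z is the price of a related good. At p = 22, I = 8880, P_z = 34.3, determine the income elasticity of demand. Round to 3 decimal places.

0.887

At the given point, Q = 47 − 5.3(22) + 0.057(8880) + 3.9(34.3) = 47 − 116.6 + 506.16 + 133.77 = 570.33.
∂Q/∂I = +0.057, so E_I = 0.057·(8880/570.33) ≈ 0.887.
E_I ∈ (0,1): normal good (necessity).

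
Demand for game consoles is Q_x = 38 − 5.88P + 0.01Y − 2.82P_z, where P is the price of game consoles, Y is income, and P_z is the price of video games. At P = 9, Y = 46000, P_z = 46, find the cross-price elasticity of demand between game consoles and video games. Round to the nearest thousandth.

Substituting, Q_x = 38 − 5.88(9) + 0.01(46000) − 2.82(46) = 38 − 52.92 + 460 − 129.72 = 315.36.
∂Q_x/∂P_z = −2.82, so E_xy = -2.82·(46/315.36) ≈ -0.411.
E_xy < 0: the goods are complements.

-0.411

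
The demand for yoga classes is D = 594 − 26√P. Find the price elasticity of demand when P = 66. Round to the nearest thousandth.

At P = 66, D = 382.775.
dD/dP = −26/(2√P) = −26/(2·8.124).
Point elasticity E = (dD/dP)·(P/D) = -1.6002 × 66/382.775 ≈ -0.276.
|E| < 1, so demand is inelastic at this price.

-0.276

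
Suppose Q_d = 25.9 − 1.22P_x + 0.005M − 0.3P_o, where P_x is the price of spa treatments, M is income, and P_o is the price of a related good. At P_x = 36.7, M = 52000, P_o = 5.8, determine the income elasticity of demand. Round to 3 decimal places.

At the given point, Q_d = 25.9 − 1.22(36.7) + 0.005(52000) − 0.3(5.8) = 25.9 − 44.774 + 260 − 1.74 = 239.386.
∂Q_d/∂M = +0.005, so E_I = 0.005·(52000/239.386) ≈ 1.086.
E_I > 1: normal good (luxury).

1.086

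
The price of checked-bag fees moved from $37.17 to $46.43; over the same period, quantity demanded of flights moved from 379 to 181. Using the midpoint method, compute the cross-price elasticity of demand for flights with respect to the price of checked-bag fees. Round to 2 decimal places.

%ΔQ_x = (181 − 379)/[(379+181)/2] = -198/280 ≈ -0.7071.
%ΔP_y = (46.43 − 37.17)/[(37.17+46.43)/2] ≈ 0.2215.
E_xy = -0.7071/0.2215 ≈ -3.19.
E_xy < 0, so flights and checked-bag fees are complements.

-3.19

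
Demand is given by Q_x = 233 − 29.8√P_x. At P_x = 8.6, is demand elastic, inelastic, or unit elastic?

At P_x = 8.6, Q_x = 145.6092.
dQ_x/dP_x = −29.8/(2√P_x) = −29.8/(2·2.9326).
Point elasticity E = (dQ_x/dP_x)·(P_x/Q_x) = -5.0809 × 8.6/145.6092 ≈ -0.300.
|E| ≈ 0.300 < 1, so demand is inelastic.

inelastic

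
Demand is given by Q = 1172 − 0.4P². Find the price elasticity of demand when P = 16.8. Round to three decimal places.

-0.213

At P = 16.8, Q = 1059.104.
dQ/dP = −2·0.4·P = −13.44.
Point elasticity E = (dQ/dP)·(P/Q) = -13.44 × 16.8/1059.104 ≈ -0.213.
|E| < 1, so demand is inelastic at this price.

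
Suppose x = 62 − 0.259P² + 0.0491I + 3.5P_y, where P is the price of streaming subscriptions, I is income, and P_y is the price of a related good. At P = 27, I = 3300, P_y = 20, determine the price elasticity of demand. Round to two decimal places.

-3.59

Evaluating quantity at (P, I, P_y) gives x = 62 − 0.259(27)² + 0.0491(3300) + 3.5(20) = 62 − 188.811 + 162.03 + 70 = 105.219.
∂x/∂P = −2·0.259·P = -13.986, so E_p = -13.986·(27/105.219) ≈ -3.59.
|E_p| > 1: demand is elastic.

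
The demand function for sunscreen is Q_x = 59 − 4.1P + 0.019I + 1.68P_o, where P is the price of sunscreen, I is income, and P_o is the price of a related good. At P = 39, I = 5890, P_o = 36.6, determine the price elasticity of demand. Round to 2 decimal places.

Evaluating quantity at (P, I, P_o) gives Q_x = 59 − 4.1(39) + 0.019(5890) + 1.68(36.6) = 59 − 159.9 + 111.91 + 61.488 = 72.498.
∂Q_x/∂P = −4.1, so E_p = (−4.1)·(39/72.498) ≈ -2.21.
|E_p| > 1: demand is elastic.

-2.21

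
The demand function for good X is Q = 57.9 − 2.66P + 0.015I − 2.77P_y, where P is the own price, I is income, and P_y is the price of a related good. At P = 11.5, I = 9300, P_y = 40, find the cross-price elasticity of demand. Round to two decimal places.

Evaluating quantity at (P, I, P_y) gives Q = 57.9 − 2.66(11.5) + 0.015(9300) − 2.77(40) = 57.9 − 30.59 + 139.5 − 110.8 = 56.01.
∂Q/∂P_y = −2.77, so E_xy = -2.77·(40/56.01) ≈ -1.98.
E_xy < 0: the goods are complements.

-1.98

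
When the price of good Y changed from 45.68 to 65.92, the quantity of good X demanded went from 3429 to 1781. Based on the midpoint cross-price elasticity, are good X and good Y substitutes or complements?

%ΔQ_x = (1781 − 3429)/[(3429+1781)/2] = -1648/2605 ≈ -0.6326.
%ΔP_y = (65.92 − 45.68)/[(45.68+65.92)/2] ≈ 0.3627.
E_xy = -0.6326/0.3627 ≈ -1.744.
E_xy < 0, so the goods are complements.

complements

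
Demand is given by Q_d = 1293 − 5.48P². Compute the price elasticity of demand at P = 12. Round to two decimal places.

At P = 12, Q_d = 503.88.
dQ_d/dP = −2·5.48·P = −131.52.
Point elasticity E = (dQ_d/dP)·(P/Q_d) = -131.52 × 12/503.88 ≈ -3.13.
|E| > 1, so demand is elastic at this price.

-3.13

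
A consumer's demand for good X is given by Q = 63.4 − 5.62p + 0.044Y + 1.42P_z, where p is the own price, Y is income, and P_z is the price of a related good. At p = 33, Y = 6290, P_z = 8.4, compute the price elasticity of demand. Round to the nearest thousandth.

First evaluate Q: 63.4 − 5.62(33) + 0.044(6290) + 1.42(8.4) = 63.4 − 185.46 + 276.76 + 11.928 = 166.628.
∂Q/∂p = −5.62, so E_p = (−5.62)·(33/166.628) ≈ -1.113.
|E_p| > 1: demand is elastic.

-1.113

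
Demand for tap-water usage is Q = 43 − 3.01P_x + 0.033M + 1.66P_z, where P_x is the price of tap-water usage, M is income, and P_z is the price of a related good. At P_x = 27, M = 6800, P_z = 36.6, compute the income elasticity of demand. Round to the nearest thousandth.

0.909

Q = 43 − 3.01(27) + 0.033(6800) + 1.66(36.6) = 43 − 81.27 + 224.4 + 60.756 = 246.886.
∂Q/∂M = +0.033, so E_I = 0.033·(6800/246.886) ≈ 0.909.
E_I ∈ (0,1): normal good (necessity).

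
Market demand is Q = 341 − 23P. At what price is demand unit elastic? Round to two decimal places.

7.41

For linear demand Q = a − bP, E = −bP/(a − bP). |E| = 1 ⇒ bP = a − bP ⇒ P = a/(2b).
P = 341/(2·23) ≈ 7.41.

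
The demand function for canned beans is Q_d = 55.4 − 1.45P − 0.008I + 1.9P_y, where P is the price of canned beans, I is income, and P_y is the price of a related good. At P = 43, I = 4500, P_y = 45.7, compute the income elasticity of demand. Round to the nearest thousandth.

First evaluate Q_d: 55.4 − 1.45(43) − 0.008(4500) + 1.9(45.7) = 55.4 − 62.35 − 36 + 86.83 = 43.88.
∂Q_d/∂I = −0.008, so E_I = -0.008·(4500/43.88) ≈ -0.820.
E_I < 0: inferior good.

-0.820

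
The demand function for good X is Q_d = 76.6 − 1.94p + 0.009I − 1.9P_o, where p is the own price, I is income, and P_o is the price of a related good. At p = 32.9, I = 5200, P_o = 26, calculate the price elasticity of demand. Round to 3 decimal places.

At the given point, Q_d = 76.6 − 1.94(32.9) + 0.009(5200) − 1.9(26) = 76.6 − 63.826 + 46.8 − 49.4 = 10.174.
∂Q_d/∂p = −1.94, so E_p = (−1.94)·(32.9/10.174) ≈ -6.273.
|E_p| > 1: demand is elastic.

-6.273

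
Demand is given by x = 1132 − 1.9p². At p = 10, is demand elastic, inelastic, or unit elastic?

At p = 10, x = 942.
dx/dp = −2·1.9·p = −38.
Point elasticity E = (dx/dp)·(p/x) = -38 × 10/942 ≈ -0.403.
|E| ≈ 0.403 < 1, so demand is inelastic.

inelastic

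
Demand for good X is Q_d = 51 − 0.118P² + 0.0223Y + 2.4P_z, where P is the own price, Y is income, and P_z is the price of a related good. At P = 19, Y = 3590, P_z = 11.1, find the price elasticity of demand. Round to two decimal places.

-0.74

Substituting, Q_d = 51 − 0.118(19)² + 0.0223(3590) + 2.4(11.1) = 51 − 42.598 + 80.057 + 26.64 = 115.099.
∂Q_d/∂P = −2·0.118·P = -4.484, so E_p = -4.484·(19/115.099) ≈ -0.74.
|E_p| < 1: demand is inelastic.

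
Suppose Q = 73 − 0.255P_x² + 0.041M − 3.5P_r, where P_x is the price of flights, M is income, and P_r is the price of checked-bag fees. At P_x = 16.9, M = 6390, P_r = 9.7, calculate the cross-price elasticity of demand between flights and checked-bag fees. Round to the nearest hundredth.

-0.15

First evaluate Q: 73 − 0.255(16.9)² + 0.041(6390) − 3.5(9.7) = 73 − 72.8306 + 261.99 − 33.95 = 228.2095.
∂Q/∂P_r = −3.5, so E_xy = -3.5·(9.7/228.2095) ≈ -0.15.
E_xy < 0: the goods are complements.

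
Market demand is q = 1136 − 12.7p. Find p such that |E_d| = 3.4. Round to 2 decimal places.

69.12

Set −bp/(a − bp) = −3.4 ⇒ bp = 3.4(a − bp) ⇒ bp(1+3.4) = 3.4·a.
p = 3.4·1136/(12.7·4.4) ≈ 69.12.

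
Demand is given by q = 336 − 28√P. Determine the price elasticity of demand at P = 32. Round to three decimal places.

At P = 32, q = 177.6081.
dq/dP = −28/(2√P) = −28/(2·5.6569).
Point elasticity E = (dq/dP)·(P/q) = -2.4749 × 32/177.6081 ≈ -0.446.
|E| < 1, so demand is inelastic at this price.

-0.446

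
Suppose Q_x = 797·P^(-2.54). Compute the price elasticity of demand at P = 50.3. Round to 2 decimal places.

For a Cobb–Douglas (constant-elasticity) form Q_x = A·P^α·…, the elasticity with respect to P equals the exponent α at every point.
Here the exponent on P is -2.54, so the price elasticity of demand is -2.54.

-2.54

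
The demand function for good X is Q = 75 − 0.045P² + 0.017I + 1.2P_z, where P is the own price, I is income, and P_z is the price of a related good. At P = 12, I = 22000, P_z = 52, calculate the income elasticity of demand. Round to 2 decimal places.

0.74

First evaluate Q: 75 − 0.045(12)² + 0.017(22000) + 1.2(52) = 75 − 6.48 + 374 + 62.4 = 504.92.
∂Q/∂I = +0.017, so E_I = 0.017·(22000/504.92) ≈ 0.74.
E_I ∈ (0,1): normal good (necessity).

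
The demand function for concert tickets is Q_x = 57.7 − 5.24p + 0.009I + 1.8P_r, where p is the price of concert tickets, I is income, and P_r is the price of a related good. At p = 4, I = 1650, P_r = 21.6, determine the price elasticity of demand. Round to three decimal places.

Evaluating quantity at (p, I, P_r) gives Q_x = 57.7 − 5.24(4) + 0.009(1650) + 1.8(21.6) = 57.7 − 20.96 + 14.85 + 38.88 = 90.47.
∂Q_x/∂p = −5.24, so E_p = (−5.24)·(4/90.47) ≈ -0.232.
|E_p| < 1: demand is inelastic.

-0.232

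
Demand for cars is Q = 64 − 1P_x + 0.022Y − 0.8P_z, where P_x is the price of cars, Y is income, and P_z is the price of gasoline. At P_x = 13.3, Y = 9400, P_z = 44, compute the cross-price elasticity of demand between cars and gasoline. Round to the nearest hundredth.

-0.16

Q = 64 − 1(13.3) + 0.022(9400) − 0.8(44) = 64 − 13.3 + 206.8 − 35.2 = 222.3.
∂Q/∂P_z = −0.8, so E_xy = -0.8·(44/222.3) ≈ -0.16.
E_xy < 0: the goods are complements.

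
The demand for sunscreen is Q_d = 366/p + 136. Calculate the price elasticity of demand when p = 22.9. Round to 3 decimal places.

-0.105

At p = 22.9, Q_d = 151.9825.
dQ_d/dp = −366/p² = −0.6979.
Point elasticity E = (dQ_d/dp)·(p/Q_d) = -0.6979 × 22.9/151.9825 ≈ -0.105.
|E| < 1, so demand is inelastic at this price.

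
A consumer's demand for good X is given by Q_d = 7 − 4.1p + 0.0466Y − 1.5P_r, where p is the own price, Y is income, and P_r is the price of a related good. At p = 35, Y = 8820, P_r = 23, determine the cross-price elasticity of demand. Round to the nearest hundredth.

Q_d = 7 − 4.1(35) + 0.0466(8820) − 1.5(23) = 7 − 143.5 + 411.012 − 34.5 = 240.012.
∂Q_d/∂P_r = −1.5, so E_xy = -1.5·(23/240.012) ≈ -0.14.
E_xy < 0: the goods are complements.

-0.14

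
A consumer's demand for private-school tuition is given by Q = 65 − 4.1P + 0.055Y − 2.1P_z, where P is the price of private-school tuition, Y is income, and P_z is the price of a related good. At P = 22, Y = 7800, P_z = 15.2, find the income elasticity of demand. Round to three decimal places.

1.154

First evaluate Q: 65 − 4.1(22) + 0.055(7800) − 2.1(15.2) = 65 − 90.2 + 429 − 31.92 = 371.88.
∂Q/∂Y = +0.055, so E_I = 0.055·(7800/371.88) ≈ 1.154.
E_I > 1: normal good (luxury).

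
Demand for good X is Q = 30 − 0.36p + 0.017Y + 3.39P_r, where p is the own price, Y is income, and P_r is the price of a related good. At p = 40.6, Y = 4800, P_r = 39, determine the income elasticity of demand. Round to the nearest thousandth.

0.356

At the given point, Q = 30 − 0.36(40.6) + 0.017(4800) + 3.39(39) = 30 − 14.616 + 81.6 + 132.21 = 229.194.
∂Q/∂Y = +0.017, so E_I = 0.017·(4800/229.194) ≈ 0.356.
E_I ∈ (0,1): normal good (necessity).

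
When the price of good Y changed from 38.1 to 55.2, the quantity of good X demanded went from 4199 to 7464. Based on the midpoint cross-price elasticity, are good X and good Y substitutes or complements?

substitutes

%ΔQ_x = (7464 − 4199)/[(4199+7464)/2] = 3265/5831.5 ≈ 0.5599.
%ΔP_y = (55.2 − 38.1)/[(38.1+55.2)/2] ≈ 0.3666.
E_xy = 0.5599/0.3666 ≈ 1.527.
E_xy > 0, so the goods are substitutes.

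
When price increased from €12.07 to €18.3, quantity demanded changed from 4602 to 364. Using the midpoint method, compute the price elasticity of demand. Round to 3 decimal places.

%ΔQ = (364 − 4602)/[(4602 + 364)/2] = -4238/2483 ≈ -1.7068.
%Δp = (18.3 − 12.07)/[(12.07 + 18.3)/2] = 6.23/15.185 ≈ 0.4103.
Arc elasticity E = %ΔQ/%Δp ≈ -1.7068/0.4103 ≈ -4.160.
|E| > 1: demand is elastic over this range.

-4.160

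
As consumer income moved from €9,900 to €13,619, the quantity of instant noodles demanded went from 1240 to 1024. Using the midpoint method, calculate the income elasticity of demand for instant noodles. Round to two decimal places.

-0.60

%ΔQ = (1024 − 1240)/[(1240+1024)/2] = -216/1132 ≈ -0.1908.
%ΔM = (13,619 − 9,900)/[(9,900+13,619)/2] = 3719/11759.5 ≈ 0.3163.
E_I = %ΔQ/%ΔM ≈ -0.60.
E_I < 0: inferior good.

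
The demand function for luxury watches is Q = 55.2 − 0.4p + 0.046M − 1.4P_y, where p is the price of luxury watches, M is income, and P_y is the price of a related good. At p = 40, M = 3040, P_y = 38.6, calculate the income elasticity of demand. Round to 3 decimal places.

First evaluate Q: 55.2 − 0.4(40) + 0.046(3040) − 1.4(38.6) = 55.2 − 16 + 139.84 − 54.04 = 125.
∂Q/∂M = +0.046, so E_I = 0.046·(3040/125) ≈ 1.119.
E_I > 1: normal good (luxury).

1.119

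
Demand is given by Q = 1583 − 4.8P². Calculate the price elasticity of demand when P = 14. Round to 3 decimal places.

At P = 14, Q = 642.2.
dQ/dP = −2·4.8·P = −134.4.
Point elasticity E = (dQ/dP)·(P/Q) = -134.4 × 14/642.2 ≈ -2.930.
|E| > 1, so demand is elastic at this price.

-2.930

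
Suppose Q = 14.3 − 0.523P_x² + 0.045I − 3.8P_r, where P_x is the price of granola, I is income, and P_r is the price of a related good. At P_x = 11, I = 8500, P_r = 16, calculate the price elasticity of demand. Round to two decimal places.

Evaluating quantity at (P_x, I, P_r) gives Q = 14.3 − 0.523(11)² + 0.045(8500) − 3.8(16) = 14.3 − 63.283 + 382.5 − 60.8 = 272.717.
∂Q/∂P_x = −2·0.523·P_x = -11.506, so E_p = -11.506·(11/272.717) ≈ -0.46.
|E_p| < 1: demand is inelastic.

-0.46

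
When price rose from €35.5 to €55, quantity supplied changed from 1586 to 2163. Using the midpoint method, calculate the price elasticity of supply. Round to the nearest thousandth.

0.714

%Δq = (2163 − 1586)/[(1586 + 2163)/2] = 577/1874.5 ≈ 0.3078.
%ΔP = (55 − 35.5)/[(35.5 + 55)/2] = 19.5/45.25 ≈ 0.4309.
Arc elasticity E = %Δq/%ΔP ≈ 0.3078/0.4309 ≈ 0.714.
|E| < 1: supply is inelastic over this range.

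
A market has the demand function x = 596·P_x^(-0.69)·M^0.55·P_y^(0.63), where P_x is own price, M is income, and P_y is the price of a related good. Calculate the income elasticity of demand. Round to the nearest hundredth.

For a Cobb–Douglas (constant-elasticity) form x = A·M^α·…, the elasticity with respect to M equals the exponent α at every point.
Here the exponent on M is 0.55, so the income elasticity of demand is 0.55.

0.55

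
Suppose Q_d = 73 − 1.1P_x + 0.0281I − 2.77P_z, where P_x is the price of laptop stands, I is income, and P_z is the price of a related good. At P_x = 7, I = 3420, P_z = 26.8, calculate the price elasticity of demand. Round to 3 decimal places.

Q_d = 73 − 1.1(7) + 0.0281(3420) − 2.77(26.8) = 73 − 7.7 + 96.102 − 74.236 = 87.166.
∂Q_d/∂P_x = −1.1, so E_p = (−1.1)·(7/87.166) ≈ -0.088.
|E_p| < 1: demand is inelastic.

-0.088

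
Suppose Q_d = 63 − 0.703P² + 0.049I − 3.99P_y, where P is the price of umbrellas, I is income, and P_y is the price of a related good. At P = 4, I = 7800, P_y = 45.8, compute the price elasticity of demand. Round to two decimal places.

Evaluating quantity at (P, I, P_y) gives Q_d = 63 − 0.703(4)² + 0.049(7800) − 3.99(45.8) = 63 − 11.248 + 382.2 − 182.742 = 251.21.
∂Q_d/∂P = −2·0.703·P = -5.624, so E_p = -5.624·(4/251.21) ≈ -0.09.
|E_p| < 1: demand is inelastic.

-0.09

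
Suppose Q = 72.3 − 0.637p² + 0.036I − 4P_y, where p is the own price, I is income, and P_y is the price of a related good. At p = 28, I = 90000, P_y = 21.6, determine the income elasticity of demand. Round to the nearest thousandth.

First evaluate Q: 72.3 − 0.637(28)² + 0.036(90000) − 4(21.6) = 72.3 − 499.408 + 3240 − 86.4 = 2726.492.
∂Q/∂I = +0.036, so E_I = 0.036·(90000/2726.492) ≈ 1.188.
E_I > 1: normal good (luxury).

1.188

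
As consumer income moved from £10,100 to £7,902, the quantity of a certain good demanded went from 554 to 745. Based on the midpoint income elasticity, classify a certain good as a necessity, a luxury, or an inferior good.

%ΔQ = (745 − 554)/[(554+745)/2] = 191/649.5 ≈ 0.2941.
%ΔM = (7,902 − 10,100)/[(10,100+7,902)/2] = -2198/9001 ≈ -0.2442.
E_I = %ΔQ/%ΔM ≈ -1.204.
E_I < 0: inferior good.

inferior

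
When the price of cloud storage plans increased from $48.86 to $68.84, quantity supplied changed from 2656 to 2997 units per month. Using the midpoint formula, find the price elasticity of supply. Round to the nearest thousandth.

0.355

%ΔQ = (2997 − 2656)/[(2656 + 2997)/2] = 341/2826.5 ≈ 0.1206.
%ΔP = (68.84 − 48.86)/[(48.86 + 68.84)/2] = 19.98/58.85 ≈ 0.3395.
Arc elasticity E = %ΔQ/%ΔP ≈ 0.1206/0.3395 ≈ 0.355.
|E| < 1: supply is inelastic over this range.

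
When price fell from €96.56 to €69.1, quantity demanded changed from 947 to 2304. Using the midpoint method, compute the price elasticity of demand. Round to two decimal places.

-2.52

%Δq = (2304 − 947)/[(947 + 2304)/2] = 1357/1625.5 ≈ 0.8348.
%Δp = (69.1 − 96.56)/[(96.56 + 69.1)/2] = -27.46/82.83 ≈ -0.3315.
Arc elasticity E = %Δq/%Δp ≈ 0.8348/-0.3315 ≈ -2.52.
|E| > 1: demand is elastic over this range.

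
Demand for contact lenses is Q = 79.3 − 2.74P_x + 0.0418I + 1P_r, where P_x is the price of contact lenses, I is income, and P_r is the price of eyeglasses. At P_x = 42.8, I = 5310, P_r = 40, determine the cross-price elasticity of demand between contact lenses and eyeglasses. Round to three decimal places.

At the given point, Q = 79.3 − 2.74(42.8) + 0.0418(5310) + 1(40) = 79.3 − 117.272 + 221.958 + 40 = 223.986.
∂Q/∂P_r = +1, so E_xy = 1·(40/223.986) ≈ 0.179.
E_xy > 0: the goods are substitutes.

0.179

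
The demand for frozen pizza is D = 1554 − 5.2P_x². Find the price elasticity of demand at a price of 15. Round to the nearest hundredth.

-6.09

At P_x = 15, D = 384.
dD/dP_x = −2·5.2·P_x = −156.
Point elasticity E = (dD/dP_x)·(P_x/D) = -156 × 15/384 ≈ -6.09.
|E| > 1, so demand is elastic at this price.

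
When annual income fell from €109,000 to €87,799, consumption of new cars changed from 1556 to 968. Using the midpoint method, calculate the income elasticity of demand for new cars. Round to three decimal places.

2.162

%ΔQ = (968 − 1556)/[(1556+968)/2] = -588/1262 ≈ -0.4659.
%ΔI = (87,799 − 109,000)/[(109,000+87,799)/2] = -21201/98399.5 ≈ -0.2155.
E_I = %ΔQ/%ΔI ≈ 2.162.
E_I > 1: normal good (luxury).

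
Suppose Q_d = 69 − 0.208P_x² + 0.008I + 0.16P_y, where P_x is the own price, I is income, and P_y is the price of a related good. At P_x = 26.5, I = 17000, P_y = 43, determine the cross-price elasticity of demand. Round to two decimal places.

0.10

At the given point, Q_d = 69 − 0.208(26.5)² + 0.008(17000) + 0.16(43) = 69 − 146.068 + 136 + 6.88 = 65.812.
∂Q_d/∂P_y = +0.16, so E_xy = 0.16·(43/65.812) ≈ 0.10.
E_xy > 0: the goods are substitutes.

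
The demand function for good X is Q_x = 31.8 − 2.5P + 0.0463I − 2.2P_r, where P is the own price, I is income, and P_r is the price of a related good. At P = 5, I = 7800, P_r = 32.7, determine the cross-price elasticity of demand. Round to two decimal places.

-0.23

Evaluating quantity at (P, I, P_r) gives Q_x = 31.8 − 2.5(5) + 0.0463(7800) − 2.2(32.7) = 31.8 − 12.5 + 361.14 − 71.94 = 308.5.
∂Q_x/∂P_r = −2.2, so E_xy = -2.2·(32.7/308.5) ≈ -0.23.
E_xy < 0: the goods are complements.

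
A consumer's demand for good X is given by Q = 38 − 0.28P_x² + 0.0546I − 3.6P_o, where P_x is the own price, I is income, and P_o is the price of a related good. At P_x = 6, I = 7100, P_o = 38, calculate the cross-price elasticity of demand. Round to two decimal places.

-0.49

Q = 38 − 0.28(6)² + 0.0546(7100) − 3.6(38) = 38 − 10.08 + 387.66 − 136.8 = 278.78.
∂Q/∂P_o = −3.6, so E_xy = -3.6·(38/278.78) ≈ -0.49.
E_xy < 0: the goods are complements.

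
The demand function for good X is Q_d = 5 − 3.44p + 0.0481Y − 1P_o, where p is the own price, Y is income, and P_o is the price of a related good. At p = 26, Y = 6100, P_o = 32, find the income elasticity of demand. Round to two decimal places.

1.66

At the given point, Q_d = 5 − 3.44(26) + 0.0481(6100) − 1(32) = 5 − 89.44 + 293.41 − 32 = 176.97.
∂Q_d/∂Y = +0.0481, so E_I = 0.0481·(6100/176.97) ≈ 1.66.
E_I > 1: normal good (luxury).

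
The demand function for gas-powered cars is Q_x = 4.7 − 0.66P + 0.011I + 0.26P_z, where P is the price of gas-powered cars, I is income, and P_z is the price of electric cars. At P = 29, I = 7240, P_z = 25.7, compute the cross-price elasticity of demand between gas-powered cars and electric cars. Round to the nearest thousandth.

First evaluate Q_x: 4.7 − 0.66(29) + 0.011(7240) + 0.26(25.7) = 4.7 − 19.14 + 79.64 + 6.682 = 71.882.
∂Q_x/∂P_z = +0.26, so E_xy = 0.26·(25.7/71.882) ≈ 0.093.
E_xy > 0: the goods are substitutes.

0.093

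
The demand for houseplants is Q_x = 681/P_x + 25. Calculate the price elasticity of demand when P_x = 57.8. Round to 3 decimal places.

-0.320

At P_x = 57.8, Q_x = 36.782.
dQ_x/dP_x = −681/P_x² = −0.2038.
Point elasticity E = (dQ_x/dP_x)·(P_x/Q_x) = -0.2038 × 57.8/36.782 ≈ -0.320.
|E| < 1, so demand is inelastic at this price.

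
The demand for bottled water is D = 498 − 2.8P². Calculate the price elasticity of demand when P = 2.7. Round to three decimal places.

-0.085

At P = 2.7, D = 477.588.
dD/dP = −2·2.8·P = −15.12.
Point elasticity E = (dD/dP)·(P/D) = -15.12 × 2.7/477.588 ≈ -0.085.
|E| < 1, so demand is inelastic at this price.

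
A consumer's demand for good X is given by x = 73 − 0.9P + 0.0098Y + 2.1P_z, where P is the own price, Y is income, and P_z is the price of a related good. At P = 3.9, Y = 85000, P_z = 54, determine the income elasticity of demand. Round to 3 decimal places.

x = 73 − 0.9(3.9) + 0.0098(85000) + 2.1(54) = 73 − 3.51 + 833 + 113.4 = 1015.89.
∂x/∂Y = +0.0098, so E_I = 0.0098·(85000/1015.89) ≈ 0.820.
E_I ∈ (0,1): normal good (necessity).

0.820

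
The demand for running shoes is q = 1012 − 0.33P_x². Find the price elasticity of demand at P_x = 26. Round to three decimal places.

At P_x = 26, q = 788.92.
dq/dP_x = −2·0.33·P_x = −17.16.
Point elasticity E = (dq/dP_x)·(P_x/q) = -17.16 × 26/788.92 ≈ -0.566.
|E| < 1, so demand is inelastic at this price.

-0.566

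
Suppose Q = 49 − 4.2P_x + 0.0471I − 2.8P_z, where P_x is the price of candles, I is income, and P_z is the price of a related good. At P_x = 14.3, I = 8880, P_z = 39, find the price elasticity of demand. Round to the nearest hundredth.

At the given point, Q = 49 − 4.2(14.3) + 0.0471(8880) − 2.8(39) = 49 − 60.06 + 418.248 − 109.2 = 297.988.
∂Q/∂P_x = −4.2, so E_p = (−4.2)·(14.3/297.988) ≈ -0.20.
|E_p| < 1: demand is inelastic.

-0.20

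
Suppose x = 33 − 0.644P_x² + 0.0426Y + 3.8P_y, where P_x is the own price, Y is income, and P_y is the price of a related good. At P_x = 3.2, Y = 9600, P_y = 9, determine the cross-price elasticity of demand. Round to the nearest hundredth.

Substituting, x = 33 − 0.644(3.2)² + 0.0426(9600) + 3.8(9) = 33 − 6.5946 + 408.96 + 34.2 = 469.5654.
∂x/∂P_y = +3.8, so E_xy = 3.8·(9/469.5654) ≈ 0.07.
E_xy > 0: the goods are substitutes.

0.07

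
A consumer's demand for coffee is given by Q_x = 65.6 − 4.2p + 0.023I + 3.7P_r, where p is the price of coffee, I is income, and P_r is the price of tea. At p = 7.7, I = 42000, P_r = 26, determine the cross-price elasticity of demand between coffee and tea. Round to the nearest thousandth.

First evaluate Q_x: 65.6 − 4.2(7.7) + 0.023(42000) + 3.7(26) = 65.6 − 32.34 + 966 + 96.2 = 1095.46.
∂Q_x/∂P_r = +3.7, so E_xy = 3.7·(26/1095.46) ≈ 0.088.
E_xy > 0: the goods are substitutes.

0.088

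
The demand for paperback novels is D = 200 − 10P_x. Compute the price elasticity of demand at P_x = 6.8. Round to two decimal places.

-0.52

At P_x = 6.8, D = 132.
dD/dP_x = −10.
Point elasticity E = (dD/dP_x)·(P_x/D) = -10 × 6.8/132 ≈ -0.52.
|E| < 1, so demand is inelastic at this price.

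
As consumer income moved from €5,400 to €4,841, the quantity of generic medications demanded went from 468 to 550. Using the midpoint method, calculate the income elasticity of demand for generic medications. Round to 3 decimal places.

-1.476

%ΔQ = (550 − 468)/[(468+550)/2] = 82/509 ≈ 0.1611.
%ΔI = (4,841 − 5,400)/[(5,400+4,841)/2] = -559/5120.5 ≈ -0.1092.
E_I = %ΔQ/%ΔI ≈ -1.476.
E_I < 0: inferior good.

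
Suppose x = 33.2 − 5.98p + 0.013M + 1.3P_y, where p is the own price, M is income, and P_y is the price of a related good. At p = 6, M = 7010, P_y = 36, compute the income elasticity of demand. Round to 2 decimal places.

At the given point, x = 33.2 − 5.98(6) + 0.013(7010) + 1.3(36) = 33.2 − 35.88 + 91.13 + 46.8 = 135.25.
∂x/∂M = +0.013, so E_I = 0.013·(7010/135.25) ≈ 0.67.
E_I ∈ (0,1): normal good (necessity).

0.67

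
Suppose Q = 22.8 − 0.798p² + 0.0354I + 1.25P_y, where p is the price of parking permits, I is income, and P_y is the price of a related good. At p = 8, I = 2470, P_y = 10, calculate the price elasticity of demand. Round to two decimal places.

-1.43

Q = 22.8 − 0.798(8)² + 0.0354(2470) + 1.25(10) = 22.8 − 51.072 + 87.438 + 12.5 = 71.666.
∂Q/∂p = −2·0.798·p = -12.768, so E_p = -12.768·(8/71.666) ≈ -1.43.
|E_p| > 1: demand is elastic.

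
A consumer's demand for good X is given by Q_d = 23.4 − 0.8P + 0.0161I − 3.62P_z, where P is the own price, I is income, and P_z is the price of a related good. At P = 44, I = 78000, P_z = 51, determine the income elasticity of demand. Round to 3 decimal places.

1.185

Substituting, Q_d = 23.4 − 0.8(44) + 0.0161(78000) − 3.62(51) = 23.4 − 35.2 + 1255.8 − 184.62 = 1059.38.
∂Q_d/∂I = +0.0161, so E_I = 0.0161·(78000/1059.38) ≈ 1.185.
E_I > 1: normal good (luxury).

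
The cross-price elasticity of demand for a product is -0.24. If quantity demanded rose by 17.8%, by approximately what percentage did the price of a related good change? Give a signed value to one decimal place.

%ΔQ ≈ E × %ΔP_y ⇒ %ΔP_y = %ΔQ / E = (17.8%)/(-0.24) ≈ -74.2%.

-74.2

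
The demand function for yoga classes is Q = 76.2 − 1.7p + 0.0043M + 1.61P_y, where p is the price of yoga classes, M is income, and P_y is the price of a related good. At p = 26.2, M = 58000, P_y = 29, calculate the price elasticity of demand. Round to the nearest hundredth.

Evaluating quantity at (p, M, P_y) gives Q = 76.2 − 1.7(26.2) + 0.0043(58000) + 1.61(29) = 76.2 − 44.54 + 249.4 + 46.69 = 327.75.
∂Q/∂p = −1.7, so E_p = (−1.7)·(26.2/327.75) ≈ -0.14.
|E_p| < 1: demand is inelastic.

-0.14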